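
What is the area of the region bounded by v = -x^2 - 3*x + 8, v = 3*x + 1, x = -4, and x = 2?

The difference (-x^2 - 3*x + 8) - (3*x + 1) = -x^2 - 6*x + 7 changes sign at x = 1 inside [-4, 2], so split the integral there.
∫[-4,1] (-x^2 - 6*x + 7) dx = 175/3.
∫[1,2] (-x^2 - 6*x + 7) dx = -13/3; the area of that piece is 13/3.
Total area = 175/3 + 13/3 = 188/3.

188/3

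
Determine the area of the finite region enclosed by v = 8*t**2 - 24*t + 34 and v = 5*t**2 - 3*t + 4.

Set the curves equal: 8*t**2 - 24*t + 34 = 5*t**2 - 3*t + 4, so 3*t**2 - 21*t + 30 = 0, which factors as 3*(t - 5)*(t - 2) = 0. The curves meet at t = 2, 5.
On [2, 5], v = 5*t**2 - 3*t + 4 is on top; that piece has area ∫[2,5] (-(3*t**2 - 21*t + 30)) dt = 27/2.

27/2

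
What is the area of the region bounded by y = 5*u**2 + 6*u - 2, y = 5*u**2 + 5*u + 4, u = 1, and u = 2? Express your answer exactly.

9/2

On [1, 2], (5*u**2 + 6*u - 2) - (5*u**2 + 5*u + 4) = u - 6 is ≤ 0 throughout, so the area is a single integral of |u - 6|.
∫[1,2] (u - 6) du = -9/2; the area of that piece is 9/2.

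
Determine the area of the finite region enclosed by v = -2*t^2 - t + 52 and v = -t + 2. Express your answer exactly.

Set the curves equal: -2*t^2 - t + 52 = -t + 2, so -2*t^2 + 50 = 0, which factors as -2*(t - 5)*(t + 5) = 0. The curves meet at t = -5, 5.
On [-5, 5], v = -2*t^2 - t + 52 is on top; that piece has area ∫[-5,5] (-2*t^2 + 50) dt = 1000/3.

1000/3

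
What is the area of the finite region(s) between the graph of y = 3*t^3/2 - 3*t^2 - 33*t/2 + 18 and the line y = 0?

937/8

The curve meets the t-axis where 3*t^3/2 - 3*t^2 - 33*t/2 + 18 = 0, i.e. 3*(t - 4)*(t - 1)*(t + 3)/2 = 0, at t = -3, 1, 4.
On [-3, 1] the curve lies above the axis; ∫[-3,1] (3*t^3/2 - 3*t^2 - 33*t/2 + 18) dt = 80, giving area 80.
On [1, 4] the curve lies below the axis; ∫[1,4] (3*t^3/2 - 3*t^2 - 33*t/2 + 18) dt = -297/8, giving area 297/8.
Total area = 80 + 297/8 = 937/8.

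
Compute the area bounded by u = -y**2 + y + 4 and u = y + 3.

4/3

Both boundary curves give u as a function of y, so integrate with respect to y. Setting them equal: -y**2 + 1 = 0, i.e. -(y - 1)*(y + 1) = 0, so they meet at y = -1, 1.
For y in [-1, 1], u = -y**2 + y + 4 is on the right; area = ∫[-1,1] (-y**2 + 1) dy = 4/3.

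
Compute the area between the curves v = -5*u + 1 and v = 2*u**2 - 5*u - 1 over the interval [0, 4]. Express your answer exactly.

112/3

The difference (-5*u + 1) - (2*u**2 - 5*u - 1) = -2*u**2 + 2 changes sign at u = 1 inside [0, 4], so split the integral there.
∫[0,1] (-2*u**2 + 2) du = 4/3.
∫[1,4] (-2*u**2 + 2) du = -36; the area of that piece is 36.
Total area = 4/3 + 36 = 112/3.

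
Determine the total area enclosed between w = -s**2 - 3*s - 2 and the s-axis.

1/6

The curve meets the s-axis where -s**2 - 3*s - 2 = 0, i.e. -(s + 1)*(s + 2) = 0, at s = -2, -1.
On [-2, -1] the curve lies above the axis; ∫[-2,-1] (-s**2 - 3*s - 2) ds = 1/6, giving area 1/6.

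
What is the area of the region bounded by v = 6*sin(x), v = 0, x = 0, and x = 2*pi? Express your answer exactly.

The difference (6*sin(x)) - (0) = 6*sin(x) changes sign at x = pi inside [0, 2*pi], so split the integral there.
∫[0,pi] (6*sin(x)) dx = 12.
∫[pi,2*pi] (6*sin(x)) dx = -12; the area of that piece is 12.
Total area = 12 + 12 = 24.

24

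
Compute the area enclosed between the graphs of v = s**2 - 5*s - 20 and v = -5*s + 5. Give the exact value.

500/3

Set the curves equal: s**2 - 5*s - 20 = -5*s + 5, so s**2 - 25 = 0, which factors as (s - 5)*(s + 5) = 0. The curves meet at s = -5, 5.
On [-5, 5], v = -5*s + 5 is on top; that piece has area ∫[-5,5] (-(s**2 - 25)) ds = 500/3.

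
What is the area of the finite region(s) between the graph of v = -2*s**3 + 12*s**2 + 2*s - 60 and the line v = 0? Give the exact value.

The curve meets the s-axis where -2*s**3 + 12*s**2 + 2*s - 60 = 0, i.e. -2*(s - 5)*(s - 3)*(s + 2) = 0, at s = -2, 3, 5.
On [-2, 3] the curve lies below the axis; ∫[-2,3] (-2*s**3 + 12*s**2 + 2*s - 60) ds = -375/2, giving area 375/2.
On [3, 5] the curve lies above the axis; ∫[3,5] (-2*s**3 + 12*s**2 + 2*s - 60) ds = 16, giving area 16.
Total area = 375/2 + 16 = 407/2.

407/2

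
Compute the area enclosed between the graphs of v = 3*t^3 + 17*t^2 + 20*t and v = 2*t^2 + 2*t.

Set the curves equal: 3*t^3 + 17*t^2 + 20*t = 2*t^2 + 2*t, so 3*t^3 + 15*t^2 + 18*t = 0, which factors as 3*t*(t + 2)*(t + 3) = 0. The curves meet at t = -3, -2, 0.
On [-3, -2], v = 3*t^3 + 17*t^2 + 20*t is on top; that piece has area ∫[-3,-2] (3*t^3 + 15*t^2 + 18*t) dt = 5/4.
On [-2, 0], v = 2*t^2 + 2*t is on top; that piece has area ∫[-2,0] (-(3*t^3 + 15*t^2 + 18*t)) dt = 8.
Total enclosed area = 5/4 + 8 = 37/4.

37/4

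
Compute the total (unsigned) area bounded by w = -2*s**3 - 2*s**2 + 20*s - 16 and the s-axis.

443/3

The curve meets the s-axis where -2*s**3 - 2*s**2 + 20*s - 16 = 0, i.e. -2*(s - 2)*(s - 1)*(s + 4) = 0, at s = -4, 1, 2.
On [-4, 1] the curve lies below the axis; ∫[-4,1] (-2*s**3 - 2*s**2 + 20*s - 16) ds = -875/6, giving area 875/6.
On [1, 2] the curve lies above the axis; ∫[1,2] (-2*s**3 - 2*s**2 + 20*s - 16) ds = 11/6, giving area 11/6.
Total area = 875/6 + 11/6 = 443/3.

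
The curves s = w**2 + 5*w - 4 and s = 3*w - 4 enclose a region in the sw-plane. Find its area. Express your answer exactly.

Both boundary curves give s as a function of w, so integrate with respect to w. Setting them equal: w**2 + 2*w = 0, i.e. w*(w + 2) = 0, so they meet at w = -2, 0.
For w in [-2, 0], s = w**2 + 5*w - 4 is on the left; area = ∫[-2,0] (-(w**2 + 2*w)) dw = 4/3.

4/3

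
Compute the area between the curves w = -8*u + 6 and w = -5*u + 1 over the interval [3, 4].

11/2

On [3, 4], (-8*u + 6) - (-5*u + 1) = -3*u + 5 is ≤ 0 throughout, so the area is a single integral of |-3*u + 5|.
∫[3,4] (-3*u + 5) du = -11/2; the area of that piece is 11/2.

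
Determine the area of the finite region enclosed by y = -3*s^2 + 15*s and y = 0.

125/2

Set the curves equal: -3*s^2 + 15*s = 0, so -3*s^2 + 15*s = 0, which factors as -3*s*(s - 5) = 0. The curves meet at s = 0, 5.
On [0, 5], y = -3*s^2 + 15*s is on top; that piece has area ∫[0,5] (-3*s^2 + 15*s) ds = 125/2.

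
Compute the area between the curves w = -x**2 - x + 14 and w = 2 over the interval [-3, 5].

The difference (-x**2 - x + 14) - (2) = -x**2 - x + 12 changes sign at x = 3 inside [-3, 5], so split the integral there.
∫[-3,3] (-x**2 - x + 12) dx = 54.
∫[3,5] (-x**2 - x + 12) dx = -50/3; the area of that piece is 50/3.
Total area = 54 + 50/3 = 212/3.

212/3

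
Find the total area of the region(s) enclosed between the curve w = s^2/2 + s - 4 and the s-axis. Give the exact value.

18

The curve meets the s-axis where s^2/2 + s - 4 = 0, i.e. (s - 2)*(s + 4)/2 = 0, at s = -4, 2.
On [-4, 2] the curve lies below the axis; ∫[-4,2] (s^2/2 + s - 4) ds = -18, giving area 18.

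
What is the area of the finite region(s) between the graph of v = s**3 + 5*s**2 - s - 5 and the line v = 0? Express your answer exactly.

148/3

The curve meets the s-axis where s**3 + 5*s**2 - s - 5 = 0, i.e. (s - 1)*(s + 1)*(s + 5) = 0, at s = -5, -1, 1.
On [-5, -1] the curve lies above the axis; ∫[-5,-1] (s**3 + 5*s**2 - s - 5) ds = 128/3, giving area 128/3.
On [-1, 1] the curve lies below the axis; ∫[-1,1] (s**3 + 5*s**2 - s - 5) ds = -20/3, giving area 20/3.
Total area = 128/3 + 20/3 = 148/3.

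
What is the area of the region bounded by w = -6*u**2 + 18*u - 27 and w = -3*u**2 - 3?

Set the curves equal: -6*u**2 + 18*u - 27 = -3*u**2 - 3, so -3*u**2 + 18*u - 24 = 0, which factors as -3*(u - 4)*(u - 2) = 0. The curves meet at u = 2, 4.
On [2, 4], w = -6*u**2 + 18*u - 27 is on top; that piece has area ∫[2,4] (-3*u**2 + 18*u - 24) du = 4.

4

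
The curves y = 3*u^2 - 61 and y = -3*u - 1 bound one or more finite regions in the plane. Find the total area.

729/2

Set the curves equal: 3*u^2 - 61 = -3*u - 1, so 3*u^2 + 3*u - 60 = 0, which factors as 3*(u - 4)*(u + 5) = 0. The curves meet at u = -5, 4.
On [-5, 4], y = -3*u - 1 is on top; that piece has area ∫[-5,4] (-(3*u^2 + 3*u - 60)) du = 729/2.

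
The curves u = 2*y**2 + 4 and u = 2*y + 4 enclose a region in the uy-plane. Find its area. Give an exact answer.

Both boundary curves give u as a function of y, so integrate with respect to y. Setting them equal: 2*y**2 - 2*y = 0, i.e. 2*y*(y - 1) = 0, so they meet at y = 0, 1.
For y in [0, 1], u = 2*y**2 + 4 is on the left; area = ∫[0,1] (-(2*y**2 - 2*y)) dy = 1/3.

1/3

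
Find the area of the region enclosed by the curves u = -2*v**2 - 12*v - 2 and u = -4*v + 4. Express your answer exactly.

Both boundary curves give u as a function of v, so integrate with respect to v. Setting them equal: -2*v**2 - 8*v - 6 = 0, i.e. -2*(v + 1)*(v + 3) = 0, so they meet at v = -3, -1.
For v in [-3, -1], u = -2*v**2 - 12*v - 2 is on the right; area = ∫[-3,-1] (-2*v**2 - 8*v - 6) dv = 8/3.

8/3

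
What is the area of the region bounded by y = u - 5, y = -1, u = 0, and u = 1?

7/2

On [0, 1], (u - 5) - (-1) = u - 4 is ≤ 0 throughout, so the area is a single integral of |u - 4|.
∫[0,1] (u - 4) du = -7/2; the area of that piece is 7/2.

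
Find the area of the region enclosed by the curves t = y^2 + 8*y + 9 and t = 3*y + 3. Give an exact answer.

Both boundary curves give t as a function of y, so integrate with respect to y. Setting them equal: y^2 + 5*y + 6 = 0, i.e. (y + 2)*(y + 3) = 0, so they meet at y = -3, -2.
For y in [-3, -2], t = y^2 + 8*y + 9 is on the left; area = ∫[-3,-2] (-(y^2 + 5*y + 6)) dy = 1/6.

1/6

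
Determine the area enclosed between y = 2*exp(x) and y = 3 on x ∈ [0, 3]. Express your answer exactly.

The difference (2*exp(x)) - (3) = 2*exp(x) - 3 changes sign at x = log(3/2) inside [0, 3], so split the integral there.
∫[0,log(3/2)] (2*exp(x) - 3) dx = log(8/27) + 1; the area of that piece is -1 + log(27/8).
∫[log(3/2),3] (2*exp(x) - 3) dx = -12 - 3*log(2) + 3*log(3) + 2*exp(3).
Total area = (-1 + log(27/8)) + (-12 - 3*log(2) + 3*log(3) + 2*exp(3)) = -13 - 6*log(2) + 6*log(3) + 2*exp(3).

-13 - 6*log(2) + 6*log(3) + 2*exp(3)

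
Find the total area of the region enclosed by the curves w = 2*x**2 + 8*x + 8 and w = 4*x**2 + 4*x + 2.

Set the curves equal: 2*x**2 + 8*x + 8 = 4*x**2 + 4*x + 2, so -2*x**2 + 4*x + 6 = 0, which factors as -2*(x - 3)*(x + 1) = 0. The curves meet at x = -1, 3.
On [-1, 3], w = 2*x**2 + 8*x + 8 is on top; that piece has area ∫[-1,3] (-2*x**2 + 4*x + 6) dx = 64/3.

64/3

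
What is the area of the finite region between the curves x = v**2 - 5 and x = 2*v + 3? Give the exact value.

36

Both boundary curves give x as a function of v, so integrate with respect to v. Setting them equal: v**2 - 2*v - 8 = 0, i.e. (v - 4)*(v + 2) = 0, so they meet at v = -2, 4.
For v in [-2, 4], x = v**2 - 5 is on the left; area = ∫[-2,4] (-(v**2 - 2*v - 8)) dv = 36.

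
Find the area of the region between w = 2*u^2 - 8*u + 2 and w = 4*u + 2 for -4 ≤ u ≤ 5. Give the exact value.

The difference (2*u^2 - 8*u + 2) - (4*u + 2) = 2*u^2 - 12*u changes sign at u = 0 inside [-4, 5], so split the integral there.
∫[-4,0] (2*u^2 - 12*u) du = 416/3.
∫[0,5] (2*u^2 - 12*u) du = -200/3; the area of that piece is 200/3.
Total area = 416/3 + 200/3 = 616/3.

616/3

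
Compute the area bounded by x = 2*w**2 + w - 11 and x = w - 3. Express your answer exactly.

Both boundary curves give x as a function of w, so integrate with respect to w. Setting them equal: 2*w**2 - 8 = 0, i.e. 2*(w - 2)*(w + 2) = 0, so they meet at w = -2, 2.
For w in [-2, 2], x = 2*w**2 + w - 11 is on the left; area = ∫[-2,2] (-(2*w**2 - 8)) dw = 64/3.

64/3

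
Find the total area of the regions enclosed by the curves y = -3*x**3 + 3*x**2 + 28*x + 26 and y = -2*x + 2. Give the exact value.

443/2

Set the curves equal: -3*x**3 + 3*x**2 + 28*x + 26 = -2*x + 2, so -3*x**3 + 3*x**2 + 30*x + 24 = 0, which factors as -3*(x - 4)*(x + 1)*(x + 2) = 0. The curves meet at x = -2, -1, 4.
On [-2, -1], y = -2*x + 2 is on top; that piece has area ∫[-2,-1] (-(-3*x**3 + 3*x**2 + 30*x + 24)) dx = 11/4.
On [-1, 4], y = -3*x**3 + 3*x**2 + 28*x + 26 is on top; that piece has area ∫[-1,4] (-3*x**3 + 3*x**2 + 30*x + 24) dx = 875/4.
Total enclosed area = 11/4 + 875/4 = 443/2.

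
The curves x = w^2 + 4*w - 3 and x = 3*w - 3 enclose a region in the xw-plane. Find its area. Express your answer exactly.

1/6

Both boundary curves give x as a function of w, so integrate with respect to w. Setting them equal: w^2 + w = 0, i.e. w*(w + 1) = 0, so they meet at w = -1, 0.
For w in [-1, 0], x = w^2 + 4*w - 3 is on the left; area = ∫[-1,0] (-(w^2 + w)) dw = 1/6.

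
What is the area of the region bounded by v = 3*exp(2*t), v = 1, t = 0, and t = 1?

On [0, 1], (3*exp(2*t)) - (1) = 3*exp(2*t) - 1 is ≥ 0 throughout, so the area is a single integral of |3*exp(2*t) - 1|.
∫[0,1] (3*exp(2*t) - 1) dt = -5/2 + 3*exp(2)/2.

-5/2 + 3*exp(2)/2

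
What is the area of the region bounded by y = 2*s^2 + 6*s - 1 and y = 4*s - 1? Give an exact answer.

Set the curves equal: 2*s^2 + 6*s - 1 = 4*s - 1, so 2*s^2 + 2*s = 0, which factors as 2*s*(s + 1) = 0. The curves meet at s = -1, 0.
On [-1, 0], y = 4*s - 1 is on top; that piece has area ∫[-1,0] (-(2*s^2 + 2*s)) ds = 1/3.

1/3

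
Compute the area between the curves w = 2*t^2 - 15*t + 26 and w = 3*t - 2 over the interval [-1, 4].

233/3

The difference (2*t^2 - 15*t + 26) - (3*t - 2) = 2*t^2 - 18*t + 28 changes sign at t = 2 inside [-1, 4], so split the integral there.
∫[-1,2] (2*t^2 - 18*t + 28) dt = 63.
∫[2,4] (2*t^2 - 18*t + 28) dt = -44/3; the area of that piece is 44/3.
Total area = 63 + 44/3 = 233/3.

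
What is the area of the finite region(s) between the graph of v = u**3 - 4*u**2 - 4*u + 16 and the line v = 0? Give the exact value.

The curve meets the u-axis where u**3 - 4*u**2 - 4*u + 16 = 0, i.e. (u - 4)*(u - 2)*(u + 2) = 0, at u = -2, 2, 4.
On [-2, 2] the curve lies above the axis; ∫[-2,2] (u**3 - 4*u**2 - 4*u + 16) du = 128/3, giving area 128/3.
On [2, 4] the curve lies below the axis; ∫[2,4] (u**3 - 4*u**2 - 4*u + 16) du = -20/3, giving area 20/3.
Total area = 128/3 + 20/3 = 148/3.

148/3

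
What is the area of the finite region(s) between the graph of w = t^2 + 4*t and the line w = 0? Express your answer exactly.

The curve meets the t-axis where t^2 + 4*t = 0, i.e. t*(t + 4) = 0, at t = -4, 0.
On [-4, 0] the curve lies below the axis; ∫[-4,0] (t^2 + 4*t) dt = -32/3, giving area 32/3.

32/3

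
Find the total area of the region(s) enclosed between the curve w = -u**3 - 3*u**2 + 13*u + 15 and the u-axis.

128

The curve meets the u-axis where -u**3 - 3*u**2 + 13*u + 15 = 0, i.e. -(u - 3)*(u + 1)*(u + 5) = 0, at u = -5, -1, 3.
On [-5, -1] the curve lies below the axis; ∫[-5,-1] (-u**3 - 3*u**2 + 13*u + 15) du = -64, giving area 64.
On [-1, 3] the curve lies above the axis; ∫[-1,3] (-u**3 - 3*u**2 + 13*u + 15) du = 64, giving area 64.
Total area = 64 + 64 = 128.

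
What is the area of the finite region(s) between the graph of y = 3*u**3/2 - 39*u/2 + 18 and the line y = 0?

The curve meets the u-axis where 3*u**3/2 - 39*u/2 + 18 = 0, i.e. 3*(u - 3)*(u - 1)*(u + 4)/2 = 0, at u = -4, 1, 3.
On [-4, 1] the curve lies above the axis; ∫[-4,1] (3*u**3/2 - 39*u/2 + 18) du = 1125/8, giving area 1125/8.
On [1, 3] the curve lies below the axis; ∫[1,3] (3*u**3/2 - 39*u/2 + 18) du = -12, giving area 12.
Total area = 1125/8 + 12 = 1221/8.

1221/8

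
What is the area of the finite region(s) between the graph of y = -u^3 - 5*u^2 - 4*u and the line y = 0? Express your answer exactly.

The curve meets the u-axis where -u^3 - 5*u^2 - 4*u = 0, i.e. -u*(u + 1)*(u + 4) = 0, at u = -4, -1, 0.
On [-4, -1] the curve lies below the axis; ∫[-4,-1] (-u^3 - 5*u^2 - 4*u) du = -45/4, giving area 45/4.
On [-1, 0] the curve lies above the axis; ∫[-1,0] (-u^3 - 5*u^2 - 4*u) du = 7/12, giving area 7/12.
Total area = 45/4 + 7/12 = 71/6.

71/6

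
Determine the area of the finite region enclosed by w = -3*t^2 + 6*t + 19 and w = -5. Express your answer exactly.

108

Set the curves equal: -3*t^2 + 6*t + 19 = -5, so -3*t^2 + 6*t + 24 = 0, which factors as -3*(t - 4)*(t + 2) = 0. The curves meet at t = -2, 4.
On [-2, 4], w = -3*t^2 + 6*t + 19 is on top; that piece has area ∫[-2,4] (-3*t^2 + 6*t + 24) dt = 108.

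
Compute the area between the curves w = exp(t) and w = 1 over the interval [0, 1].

-2 + exp(1)

On [0, 1], (exp(t)) - (1) = exp(t) - 1 is ≥ 0 throughout, so the area is a single integral of |exp(t) - 1|.
∫[0,1] (exp(t) - 1) dt = -2 + exp(1).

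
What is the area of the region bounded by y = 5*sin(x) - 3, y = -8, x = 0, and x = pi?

On [0, pi], (5*sin(x) - 3) - (-8) = 5*sin(x) + 5 is ≥ 0 throughout, so the area is a single integral of |5*sin(x) + 5|.
∫[0,pi] (5*sin(x) + 5) dx = 10 + 5*pi.

10 + 5*pi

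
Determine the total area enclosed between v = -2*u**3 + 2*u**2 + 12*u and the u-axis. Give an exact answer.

The curve meets the u-axis where -2*u**3 + 2*u**2 + 12*u = 0, i.e. -2*u*(u - 3)*(u + 2) = 0, at u = -2, 0, 3.
On [-2, 0] the curve lies below the axis; ∫[-2,0] (-2*u**3 + 2*u**2 + 12*u) du = -32/3, giving area 32/3.
On [0, 3] the curve lies above the axis; ∫[0,3] (-2*u**3 + 2*u**2 + 12*u) du = 63/2, giving area 63/2.
Total area = 32/3 + 63/2 = 253/6.

253/6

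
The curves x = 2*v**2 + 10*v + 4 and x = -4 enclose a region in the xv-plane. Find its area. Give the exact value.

9

Both boundary curves give x as a function of v, so integrate with respect to v. Setting them equal: 2*v**2 + 10*v + 8 = 0, i.e. 2*(v + 1)*(v + 4) = 0, so they meet at v = -4, -1.
For v in [-4, -1], x = 2*v**2 + 10*v + 4 is on the left; area = ∫[-4,-1] (-(2*v**2 + 10*v + 8)) dv = 9.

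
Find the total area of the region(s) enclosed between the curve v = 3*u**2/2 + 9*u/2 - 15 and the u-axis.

The curve meets the u-axis where 3*u**2/2 + 9*u/2 - 15 = 0, i.e. 3*(u - 2)*(u + 5)/2 = 0, at u = -5, 2.
On [-5, 2] the curve lies below the axis; ∫[-5,2] (3*u**2/2 + 9*u/2 - 15) du = -343/4, giving area 343/4.

343/4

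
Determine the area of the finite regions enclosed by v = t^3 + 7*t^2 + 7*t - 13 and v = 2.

148/3

Set the curves equal: t^3 + 7*t^2 + 7*t - 13 = 2, so t^3 + 7*t^2 + 7*t - 15 = 0, which factors as (t - 1)*(t + 3)*(t + 5) = 0. The curves meet at t = -5, -3, 1.
On [-5, -3], v = t^3 + 7*t^2 + 7*t - 13 is on top; that piece has area ∫[-5,-3] (t^3 + 7*t^2 + 7*t - 15) dt = 20/3.
On [-3, 1], v = 2 is on top; that piece has area ∫[-3,1] (-(t^3 + 7*t^2 + 7*t - 15)) dt = 128/3.
Total enclosed area = 20/3 + 128/3 = 148/3.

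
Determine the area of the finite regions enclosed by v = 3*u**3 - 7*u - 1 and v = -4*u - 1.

3/2

Set the curves equal: 3*u**3 - 7*u - 1 = -4*u - 1, so 3*u**3 - 3*u = 0, which factors as 3*u*(u - 1)*(u + 1) = 0. The curves meet at u = -1, 0, 1.
On [-1, 0], v = 3*u**3 - 7*u - 1 is on top; that piece has area ∫[-1,0] (3*u**3 - 3*u) du = 3/4.
On [0, 1], v = -4*u - 1 is on top; that piece has area ∫[0,1] (-(3*u**3 - 3*u)) du = 3/4.
Total enclosed area = 3/4 + 3/4 = 3/2.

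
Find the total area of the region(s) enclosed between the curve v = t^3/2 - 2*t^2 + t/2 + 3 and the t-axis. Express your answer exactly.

71/12

The curve meets the t-axis where t^3/2 - 2*t^2 + t/2 + 3 = 0, i.e. (t - 3)*(t - 2)*(t + 1)/2 = 0, at t = -1, 2, 3.
On [-1, 2] the curve lies above the axis; ∫[-1,2] (t^3/2 - 2*t^2 + t/2 + 3) dt = 45/8, giving area 45/8.
On [2, 3] the curve lies below the axis; ∫[2,3] (t^3/2 - 2*t^2 + t/2 + 3) dt = -7/24, giving area 7/24.
Total area = 45/8 + 7/24 = 71/12.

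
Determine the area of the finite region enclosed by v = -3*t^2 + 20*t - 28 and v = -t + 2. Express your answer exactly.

27/2

Set the curves equal: -3*t^2 + 20*t - 28 = -t + 2, so -3*t^2 + 21*t - 30 = 0, which factors as -3*(t - 5)*(t - 2) = 0. The curves meet at t = 2, 5.
On [2, 5], v = -3*t^2 + 20*t - 28 is on top; that piece has area ∫[2,5] (-3*t^2 + 21*t - 30) dt = 27/2.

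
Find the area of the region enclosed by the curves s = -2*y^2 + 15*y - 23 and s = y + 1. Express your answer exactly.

1/3

Both boundary curves give s as a function of y, so integrate with respect to y. Setting them equal: -2*y^2 + 14*y - 24 = 0, i.e. -2*(y - 4)*(y - 3) = 0, so they meet at y = 3, 4.
For y in [3, 4], s = -2*y^2 + 15*y - 23 is on the right; area = ∫[3,4] (-2*y^2 + 14*y - 24) dy = 1/3.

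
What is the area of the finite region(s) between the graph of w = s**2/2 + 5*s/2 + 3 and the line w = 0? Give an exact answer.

1/12

The curve meets the s-axis where s**2/2 + 5*s/2 + 3 = 0, i.e. (s + 2)*(s + 3)/2 = 0, at s = -3, -2.
On [-3, -2] the curve lies below the axis; ∫[-3,-2] (s**2/2 + 5*s/2 + 3) ds = -1/12, giving area 1/12.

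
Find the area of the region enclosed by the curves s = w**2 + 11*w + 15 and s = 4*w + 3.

1/6

Both boundary curves give s as a function of w, so integrate with respect to w. Setting them equal: w**2 + 7*w + 12 = 0, i.e. (w + 3)*(w + 4) = 0, so they meet at w = -4, -3.
For w in [-4, -3], s = w**2 + 11*w + 15 is on the left; area = ∫[-4,-3] (-(w**2 + 7*w + 12)) dw = 1/6.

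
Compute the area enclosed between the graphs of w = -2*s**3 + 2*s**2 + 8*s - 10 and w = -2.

71/3

Set the curves equal: -2*s**3 + 2*s**2 + 8*s - 10 = -2, so -2*s**3 + 2*s**2 + 8*s - 8 = 0, which factors as -2*(s - 2)*(s - 1)*(s + 2) = 0. The curves meet at s = -2, 1, 2.
On [-2, 1], w = -2 is on top; that piece has area ∫[-2,1] (-(-2*s**3 + 2*s**2 + 8*s - 8)) ds = 45/2.
On [1, 2], w = -2*s**3 + 2*s**2 + 8*s - 10 is on top; that piece has area ∫[1,2] (-2*s**3 + 2*s**2 + 8*s - 8) ds = 7/6.
Total enclosed area = 45/2 + 7/6 = 71/3.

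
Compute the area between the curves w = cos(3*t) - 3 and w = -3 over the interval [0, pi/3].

2/3

The difference (cos(3*t) - 3) - (-3) = cos(3*t) changes sign at t = pi/6 inside [0, pi/3], so split the integral there.
∫[0,pi/6] (cos(3*t)) dt = 1/3.
∫[pi/6,pi/3] (cos(3*t)) dt = -1/3; the area of that piece is 1/3.
Total area = 1/3 + 1/3 = 2/3.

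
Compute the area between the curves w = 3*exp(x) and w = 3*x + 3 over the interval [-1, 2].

On [-1, 2], (3*exp(x)) - (3*x + 3) = -3*x + 3*exp(x) - 3 is ≥ 0 throughout, so the area is a single integral of |-3*x + 3*exp(x) - 3|.
∫[-1,2] (-3*x + 3*exp(x) - 3) dx = -27/2 - 3*exp(-1) + 3*exp(2).

-27/2 - 3*exp(-1) + 3*exp(2)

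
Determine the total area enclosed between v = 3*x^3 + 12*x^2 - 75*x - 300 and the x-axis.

4019/2

The curve meets the x-axis where 3*x^3 + 12*x^2 - 75*x - 300 = 0, i.e. 3*(x - 5)*(x + 4)*(x + 5) = 0, at x = -5, -4, 5.
On [-5, -4] the curve lies above the axis; ∫[-5,-4] (3*x^3 + 12*x^2 - 75*x - 300) dx = 19/4, giving area 19/4.
On [-4, 5] the curve lies below the axis; ∫[-4,5] (3*x^3 + 12*x^2 - 75*x - 300) dx = -8019/4, giving area 8019/4.
Total area = 19/4 + 8019/4 = 4019/2.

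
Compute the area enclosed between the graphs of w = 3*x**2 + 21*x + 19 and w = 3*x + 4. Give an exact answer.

32

Set the curves equal: 3*x**2 + 21*x + 19 = 3*x + 4, so 3*x**2 + 18*x + 15 = 0, which factors as 3*(x + 1)*(x + 5) = 0. The curves meet at x = -5, -1.
On [-5, -1], w = 3*x + 4 is on top; that piece has area ∫[-5,-1] (-(3*x**2 + 18*x + 15)) dx = 32.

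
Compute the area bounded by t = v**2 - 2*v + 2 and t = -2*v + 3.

4/3

Both boundary curves give t as a function of v, so integrate with respect to v. Setting them equal: v**2 - 1 = 0, i.e. (v - 1)*(v + 1) = 0, so they meet at v = -1, 1.
For v in [-1, 1], t = v**2 - 2*v + 2 is on the left; area = ∫[-1,1] (-(v**2 - 1)) dv = 4/3.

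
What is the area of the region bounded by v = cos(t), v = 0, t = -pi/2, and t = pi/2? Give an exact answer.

2

On [-pi/2, pi/2], (cos(t)) - (0) = cos(t) is ≥ 0 throughout, so the area is a single integral of |cos(t)|.
∫[-pi/2,pi/2] (cos(t)) dt = 2.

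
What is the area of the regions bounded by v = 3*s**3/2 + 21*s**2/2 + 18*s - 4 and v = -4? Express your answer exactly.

71/4

Set the curves equal: 3*s**3/2 + 21*s**2/2 + 18*s - 4 = -4, so 3*s**3/2 + 21*s**2/2 + 18*s = 0, which factors as 3*s*(s + 3)*(s + 4)/2 = 0. The curves meet at s = -4, -3, 0.
On [-4, -3], v = 3*s**3/2 + 21*s**2/2 + 18*s - 4 is on top; that piece has area ∫[-4,-3] (3*s**3/2 + 21*s**2/2 + 18*s) ds = 7/8.
On [-3, 0], v = -4 is on top; that piece has area ∫[-3,0] (-(3*s**3/2 + 21*s**2/2 + 18*s)) ds = 135/8.
Total enclosed area = 7/8 + 135/8 = 71/4.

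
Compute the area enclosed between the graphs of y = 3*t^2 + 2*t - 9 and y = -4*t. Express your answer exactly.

Set the curves equal: 3*t^2 + 2*t - 9 = -4*t, so 3*t^2 + 6*t - 9 = 0, which factors as 3*(t - 1)*(t + 3) = 0. The curves meet at t = -3, 1.
On [-3, 1], y = -4*t is on top; that piece has area ∫[-3,1] (-(3*t^2 + 6*t - 9)) dt = 32.

32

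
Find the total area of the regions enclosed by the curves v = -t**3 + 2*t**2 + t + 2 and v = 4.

37/12

Set the curves equal: -t**3 + 2*t**2 + t + 2 = 4, so -t**3 + 2*t**2 + t - 2 = 0, which factors as -(t - 2)*(t - 1)*(t + 1) = 0. The curves meet at t = -1, 1, 2.
On [-1, 1], v = 4 is on top; that piece has area ∫[-1,1] (-(-t**3 + 2*t**2 + t - 2)) dt = 8/3.
On [1, 2], v = -t**3 + 2*t**2 + t + 2 is on top; that piece has area ∫[1,2] (-t**3 + 2*t**2 + t - 2) dt = 5/12.
Total enclosed area = 8/3 + 5/12 = 37/12.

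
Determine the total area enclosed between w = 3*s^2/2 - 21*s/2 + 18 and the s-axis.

The curve meets the s-axis where 3*s^2/2 - 21*s/2 + 18 = 0, i.e. 3*(s - 4)*(s - 3)/2 = 0, at s = 3, 4.
On [3, 4] the curve lies below the axis; ∫[3,4] (3*s^2/2 - 21*s/2 + 18) ds = -1/4, giving area 1/4.

1/4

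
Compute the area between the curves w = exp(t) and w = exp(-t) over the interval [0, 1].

-2 + exp(-1) + exp(1)

On [0, 1], (exp(t)) - (exp(-t)) = exp(t) - exp(-t) is ≥ 0 throughout, so the area is a single integral of |exp(t) - exp(-t)|.
∫[0,1] (exp(t) - exp(-t)) dt = -2 + exp(-1) + exp(1).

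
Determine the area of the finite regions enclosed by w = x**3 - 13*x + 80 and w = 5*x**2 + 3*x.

Set the curves equal: x**3 - 13*x + 80 = 5*x**2 + 3*x, so x**3 - 5*x**2 - 16*x + 80 = 0, which factors as (x - 5)*(x - 4)*(x + 4) = 0. The curves meet at x = -4, 4, 5.
On [-4, 4], w = x**3 - 13*x + 80 is on top; that piece has area ∫[-4,4] (x**3 - 5*x**2 - 16*x + 80) dx = 1280/3.
On [4, 5], w = 5*x**2 + 3*x is on top; that piece has area ∫[4,5] (-(x**3 - 5*x**2 - 16*x + 80)) dx = 17/12.
Total enclosed area = 1280/3 + 17/12 = 5137/12.

5137/12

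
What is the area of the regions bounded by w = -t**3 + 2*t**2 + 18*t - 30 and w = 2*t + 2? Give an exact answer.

Set the curves equal: -t**3 + 2*t**2 + 18*t - 30 = 2*t + 2, so -t**3 + 2*t**2 + 16*t - 32 = 0, which factors as -(t - 4)*(t - 2)*(t + 4) = 0. The curves meet at t = -4, 2, 4.
On [-4, 2], w = 2*t + 2 is on top; that piece has area ∫[-4,2] (-(-t**3 + 2*t**2 + 16*t - 32)) dt = 180.
On [2, 4], w = -t**3 + 2*t**2 + 18*t - 30 is on top; that piece has area ∫[2,4] (-t**3 + 2*t**2 + 16*t - 32) dt = 28/3.
Total enclosed area = 180 + 28/3 = 568/3.

568/3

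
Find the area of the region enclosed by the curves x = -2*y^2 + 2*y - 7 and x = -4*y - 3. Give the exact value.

Both boundary curves give x as a function of y, so integrate with respect to y. Setting them equal: -2*y^2 + 6*y - 4 = 0, i.e. -2*(y - 2)*(y - 1) = 0, so they meet at y = 1, 2.
For y in [1, 2], x = -2*y^2 + 2*y - 7 is on the right; area = ∫[1,2] (-2*y^2 + 6*y - 4) dy = 1/3.

1/3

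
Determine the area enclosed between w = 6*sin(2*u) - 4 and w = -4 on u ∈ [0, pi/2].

6

On [0, pi/2], (6*sin(2*u) - 4) - (-4) = 6*sin(2*u) is ≥ 0 throughout, so the area is a single integral of |6*sin(2*u)|.
∫[0,pi/2] (6*sin(2*u)) du = 6.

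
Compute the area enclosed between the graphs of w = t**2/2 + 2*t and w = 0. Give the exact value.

16/3

Set the curves equal: t**2/2 + 2*t = 0, so t**2/2 + 2*t = 0, which factors as t*(t + 4)/2 = 0. The curves meet at t = -4, 0.
On [-4, 0], w = 0 is on top; that piece has area ∫[-4,0] (-(t**2/2 + 2*t)) dt = 16/3.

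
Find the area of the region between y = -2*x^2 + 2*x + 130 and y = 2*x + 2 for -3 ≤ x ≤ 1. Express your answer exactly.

On [-3, 1], (-2*x^2 + 2*x + 130) - (2*x + 2) = -2*x^2 + 128 is ≥ 0 throughout, so the area is a single integral of |-2*x^2 + 128|.
∫[-3,1] (-2*x^2 + 128) dx = 1480/3.

1480/3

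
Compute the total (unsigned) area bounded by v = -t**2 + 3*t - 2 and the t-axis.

The curve meets the t-axis where -t**2 + 3*t - 2 = 0, i.e. -(t - 2)*(t - 1) = 0, at t = 1, 2.
On [1, 2] the curve lies above the axis; ∫[1,2] (-t**2 + 3*t - 2) dt = 1/6, giving area 1/6.

1/6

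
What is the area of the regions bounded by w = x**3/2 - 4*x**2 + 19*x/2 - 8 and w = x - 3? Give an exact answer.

71/12

Set the curves equal: x**3/2 - 4*x**2 + 19*x/2 - 8 = x - 3, so x**3/2 - 4*x**2 + 17*x/2 - 5 = 0, which factors as (x - 5)*(x - 2)*(x - 1)/2 = 0. The curves meet at x = 1, 2, 5.
On [1, 2], w = x**3/2 - 4*x**2 + 19*x/2 - 8 is on top; that piece has area ∫[1,2] (x**3/2 - 4*x**2 + 17*x/2 - 5) dx = 7/24.
On [2, 5], w = x - 3 is on top; that piece has area ∫[2,5] (-(x**3/2 - 4*x**2 + 17*x/2 - 5)) dx = 45/8.
Total enclosed area = 7/24 + 45/8 = 71/12.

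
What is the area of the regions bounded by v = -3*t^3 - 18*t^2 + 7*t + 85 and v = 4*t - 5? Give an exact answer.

Set the curves equal: -3*t^3 - 18*t^2 + 7*t + 85 = 4*t - 5, so -3*t^3 - 18*t^2 + 3*t + 90 = 0, which factors as -3*(t - 2)*(t + 3)*(t + 5) = 0. The curves meet at t = -5, -3, 2.
On [-5, -3], v = 4*t - 5 is on top; that piece has area ∫[-5,-3] (-(-3*t^3 - 18*t^2 + 3*t + 90)) dt = 24.
On [-3, 2], v = -3*t^3 - 18*t^2 + 7*t + 85 is on top; that piece has area ∫[-3,2] (-3*t^3 - 18*t^2 + 3*t + 90) dt = 1125/4.
Total enclosed area = 24 + 1125/4 = 1221/4.

1221/4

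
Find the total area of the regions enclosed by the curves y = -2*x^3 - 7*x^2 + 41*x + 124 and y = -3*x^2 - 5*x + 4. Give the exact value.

5137/6

Set the curves equal: -2*x^3 - 7*x^2 + 41*x + 124 = -3*x^2 - 5*x + 4, so -2*x^3 - 4*x^2 + 46*x + 120 = 0, which factors as -2*(x - 5)*(x + 3)*(x + 4) = 0. The curves meet at x = -4, -3, 5.
On [-4, -3], y = -3*x^2 - 5*x + 4 is on top; that piece has area ∫[-4,-3] (-(-2*x^3 - 4*x^2 + 46*x + 120)) dx = 17/6.
On [-3, 5], y = -2*x^3 - 7*x^2 + 41*x + 124 is on top; that piece has area ∫[-3,5] (-2*x^3 - 4*x^2 + 46*x + 120) dx = 2560/3.
Total enclosed area = 17/6 + 2560/3 = 5137/6.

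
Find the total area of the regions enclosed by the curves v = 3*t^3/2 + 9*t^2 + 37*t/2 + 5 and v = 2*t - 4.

Set the curves equal: 3*t^3/2 + 9*t^2 + 37*t/2 + 5 = 2*t - 4, so 3*t^3/2 + 9*t^2 + 33*t/2 + 9 = 0, which factors as 3*(t + 1)*(t + 2)*(t + 3)/2 = 0. The curves meet at t = -3, -2, -1.
On [-3, -2], v = 3*t^3/2 + 9*t^2 + 37*t/2 + 5 is on top; that piece has area ∫[-3,-2] (3*t^3/2 + 9*t^2 + 33*t/2 + 9) dt = 3/8.
On [-2, -1], v = 2*t - 4 is on top; that piece has area ∫[-2,-1] (-(3*t^3/2 + 9*t^2 + 33*t/2 + 9)) dt = 3/8.
Total enclosed area = 3/8 + 3/8 = 3/4.

3/4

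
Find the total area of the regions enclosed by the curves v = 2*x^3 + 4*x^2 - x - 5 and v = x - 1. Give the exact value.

Set the curves equal: 2*x^3 + 4*x^2 - x - 5 = x - 1, so 2*x^3 + 4*x^2 - 2*x - 4 = 0, which factors as 2*(x - 1)*(x + 1)*(x + 2) = 0. The curves meet at x = -2, -1, 1.
On [-2, -1], v = 2*x^3 + 4*x^2 - x - 5 is on top; that piece has area ∫[-2,-1] (2*x^3 + 4*x^2 - 2*x - 4) dx = 5/6.
On [-1, 1], v = x - 1 is on top; that piece has area ∫[-1,1] (-(2*x^3 + 4*x^2 - 2*x - 4)) dx = 16/3.
Total enclosed area = 5/6 + 16/3 = 37/6.

37/6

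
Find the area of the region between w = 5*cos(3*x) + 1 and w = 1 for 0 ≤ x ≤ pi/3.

The difference (5*cos(3*x) + 1) - (1) = 5*cos(3*x) changes sign at x = pi/6 inside [0, pi/3], so split the integral there.
∫[0,pi/6] (5*cos(3*x)) dx = 5/3.
∫[pi/6,pi/3] (5*cos(3*x)) dx = -5/3; the area of that piece is 5/3.
Total area = 5/3 + 5/3 = 10/3.

10/3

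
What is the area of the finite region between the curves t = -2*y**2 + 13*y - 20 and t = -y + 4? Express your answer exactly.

1/3

Both boundary curves give t as a function of y, so integrate with respect to y. Setting them equal: -2*y**2 + 14*y - 24 = 0, i.e. -2*(y - 4)*(y - 3) = 0, so they meet at y = 3, 4.
For y in [3, 4], t = -2*y**2 + 13*y - 20 is on the right; area = ∫[3,4] (-2*y**2 + 14*y - 24) dy = 1/3.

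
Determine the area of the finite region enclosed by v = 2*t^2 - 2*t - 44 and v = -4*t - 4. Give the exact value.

Set the curves equal: 2*t^2 - 2*t - 44 = -4*t - 4, so 2*t^2 + 2*t - 40 = 0, which factors as 2*(t - 4)*(t + 5) = 0. The curves meet at t = -5, 4.
On [-5, 4], v = -4*t - 4 is on top; that piece has area ∫[-5,4] (-(2*t^2 + 2*t - 40)) dt = 243.

243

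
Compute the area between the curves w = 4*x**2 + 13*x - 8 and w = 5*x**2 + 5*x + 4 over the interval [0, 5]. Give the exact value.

The difference (4*x**2 + 13*x - 8) - (5*x**2 + 5*x + 4) = -x**2 + 8*x - 12 changes sign at x = 2 inside [0, 5], so split the integral there.
∫[0,2] (-x**2 + 8*x - 12) dx = -32/3; the area of that piece is 32/3.
∫[2,5] (-x**2 + 8*x - 12) dx = 9.
Total area = 32/3 + 9 = 59/3.

59/3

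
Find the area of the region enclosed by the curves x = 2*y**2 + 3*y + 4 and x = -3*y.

1/3

Both boundary curves give x as a function of y, so integrate with respect to y. Setting them equal: 2*y**2 + 6*y + 4 = 0, i.e. 2*(y + 1)*(y + 2) = 0, so they meet at y = -2, -1.
For y in [-2, -1], x = 2*y**2 + 3*y + 4 is on the left; area = ∫[-2,-1] (-(2*y**2 + 6*y + 4)) dy = 1/3.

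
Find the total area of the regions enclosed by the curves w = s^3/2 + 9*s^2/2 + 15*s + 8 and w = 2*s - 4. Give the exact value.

Set the curves equal: s^3/2 + 9*s^2/2 + 15*s + 8 = 2*s - 4, so s^3/2 + 9*s^2/2 + 13*s + 12 = 0, which factors as (s + 2)*(s + 3)*(s + 4)/2 = 0. The curves meet at s = -4, -3, -2.
On [-4, -3], w = s^3/2 + 9*s^2/2 + 15*s + 8 is on top; that piece has area ∫[-4,-3] (s^3/2 + 9*s^2/2 + 13*s + 12) ds = 1/8.
On [-3, -2], w = 2*s - 4 is on top; that piece has area ∫[-3,-2] (-(s^3/2 + 9*s^2/2 + 13*s + 12)) ds = 1/8.
Total enclosed area = 1/8 + 1/8 = 1/4.

1/4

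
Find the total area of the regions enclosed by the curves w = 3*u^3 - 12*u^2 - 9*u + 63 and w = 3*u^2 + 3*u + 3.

937/4

Set the curves equal: 3*u^3 - 12*u^2 - 9*u + 63 = 3*u^2 + 3*u + 3, so 3*u^3 - 15*u^2 - 12*u + 60 = 0, which factors as 3*(u - 5)*(u - 2)*(u + 2) = 0. The curves meet at u = -2, 2, 5.
On [-2, 2], w = 3*u^3 - 12*u^2 - 9*u + 63 is on top; that piece has area ∫[-2,2] (3*u^3 - 15*u^2 - 12*u + 60) du = 160.
On [2, 5], w = 3*u^2 + 3*u + 3 is on top; that piece has area ∫[2,5] (-(3*u^3 - 15*u^2 - 12*u + 60)) du = 297/4.
Total enclosed area = 160 + 297/4 = 937/4.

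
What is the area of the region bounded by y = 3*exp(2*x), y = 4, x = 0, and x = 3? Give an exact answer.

-29/2 - 4*log(3) + 8*log(2) + 3*exp(6)/2

The difference (3*exp(2*x)) - (4) = 3*exp(2*x) - 4 changes sign at x = -log(3)/2 + log(2) inside [0, 3], so split the integral there.
∫[0,-log(3)/2 + log(2)] (3*exp(2*x) - 4) dx = log(9/16) + 1/2; the area of that piece is -1/2 + log(16/9).
∫[-log(3)/2 + log(2),3] (3*exp(2*x) - 4) dx = -14 - 2*log(3) + 4*log(2) + 3*exp(6)/2.
Total area = (-1/2 + log(16/9)) + (-14 - 2*log(3) + 4*log(2) + 3*exp(6)/2) = -29/2 - 4*log(3) + 8*log(2) + 3*exp(6)/2.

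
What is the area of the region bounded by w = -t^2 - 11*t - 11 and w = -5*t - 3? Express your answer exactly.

4/3

Set the curves equal: -t^2 - 11*t - 11 = -5*t - 3, so -t^2 - 6*t - 8 = 0, which factors as -(t + 2)*(t + 4) = 0. The curves meet at t = -4, -2.
On [-4, -2], w = -t^2 - 11*t - 11 is on top; that piece has area ∫[-4,-2] (-t^2 - 6*t - 8) dt = 4/3.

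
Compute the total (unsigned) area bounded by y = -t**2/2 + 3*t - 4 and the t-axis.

The curve meets the t-axis where -t**2/2 + 3*t - 4 = 0, i.e. -(t - 4)*(t - 2)/2 = 0, at t = 2, 4.
On [2, 4] the curve lies above the axis; ∫[2,4] (-t**2/2 + 3*t - 4) dt = 2/3, giving area 2/3.

2/3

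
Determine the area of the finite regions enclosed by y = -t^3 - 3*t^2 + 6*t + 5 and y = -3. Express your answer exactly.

Set the curves equal: -t^3 - 3*t^2 + 6*t + 5 = -3, so -t^3 - 3*t^2 + 6*t + 8 = 0, which factors as -(t - 2)*(t + 1)*(t + 4) = 0. The curves meet at t = -4, -1, 2.
On [-4, -1], y = -3 is on top; that piece has area ∫[-4,-1] (-(-t^3 - 3*t^2 + 6*t + 8)) dt = 81/4.
On [-1, 2], y = -t^3 - 3*t^2 + 6*t + 5 is on top; that piece has area ∫[-1,2] (-t^3 - 3*t^2 + 6*t + 8) dt = 81/4.
Total enclosed area = 81/4 + 81/4 = 81/2.

81/2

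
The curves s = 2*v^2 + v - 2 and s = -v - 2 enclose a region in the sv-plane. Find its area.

Both boundary curves give s as a function of v, so integrate with respect to v. Setting them equal: 2*v^2 + 2*v = 0, i.e. 2*v*(v + 1) = 0, so they meet at v = -1, 0.
For v in [-1, 0], s = 2*v^2 + v - 2 is on the left; area = ∫[-1,0] (-(2*v^2 + 2*v)) dv = 1/3.

1/3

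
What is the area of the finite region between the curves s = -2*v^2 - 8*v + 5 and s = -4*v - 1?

64/3

Both boundary curves give s as a function of v, so integrate with respect to v. Setting them equal: -2*v^2 - 4*v + 6 = 0, i.e. -2*(v - 1)*(v + 3) = 0, so they meet at v = -3, 1.
For v in [-3, 1], s = -2*v^2 - 8*v + 5 is on the right; area = ∫[-3,1] (-2*v^2 - 4*v + 6) dv = 64/3.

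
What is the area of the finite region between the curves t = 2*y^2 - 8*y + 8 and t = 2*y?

Both boundary curves give t as a function of y, so integrate with respect to y. Setting them equal: 2*y^2 - 10*y + 8 = 0, i.e. 2*(y - 4)*(y - 1) = 0, so they meet at y = 1, 4.
For y in [1, 4], t = 2*y^2 - 8*y + 8 is on the left; area = ∫[1,4] (-(2*y^2 - 10*y + 8)) dy = 9.

9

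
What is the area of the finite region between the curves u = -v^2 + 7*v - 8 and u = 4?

1/6

Both boundary curves give u as a function of v, so integrate with respect to v. Setting them equal: -v^2 + 7*v - 12 = 0, i.e. -(v - 4)*(v - 3) = 0, so they meet at v = 3, 4.
For v in [3, 4], u = -v^2 + 7*v - 8 is on the right; area = ∫[3,4] (-v^2 + 7*v - 12) dv = 1/6.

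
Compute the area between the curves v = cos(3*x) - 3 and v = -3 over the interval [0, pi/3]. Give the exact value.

2/3

The difference (cos(3*x) - 3) - (-3) = cos(3*x) changes sign at x = pi/6 inside [0, pi/3], so split the integral there.
∫[0,pi/6] (cos(3*x)) dx = 1/3.
∫[pi/6,pi/3] (cos(3*x)) dx = -1/3; the area of that piece is 1/3.
Total area = 1/3 + 1/3 = 2/3.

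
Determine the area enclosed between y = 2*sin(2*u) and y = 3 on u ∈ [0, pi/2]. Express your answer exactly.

On [0, pi/2], (2*sin(2*u)) - (3) = 2*sin(2*u) - 3 is ≤ 0 throughout, so the area is a single integral of |2*sin(2*u) - 3|.
∫[0,pi/2] (2*sin(2*u) - 3) du = 2 - 3*pi/2; the area of that piece is -2 + 3*pi/2.

-2 + 3*pi/2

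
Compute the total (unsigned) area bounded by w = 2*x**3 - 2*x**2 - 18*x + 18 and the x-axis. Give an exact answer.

296/3

The curve meets the x-axis where 2*x**3 - 2*x**2 - 18*x + 18 = 0, i.e. 2*(x - 3)*(x - 1)*(x + 3) = 0, at x = -3, 1, 3.
On [-3, 1] the curve lies above the axis; ∫[-3,1] (2*x**3 - 2*x**2 - 18*x + 18) dx = 256/3, giving area 256/3.
On [1, 3] the curve lies below the axis; ∫[1,3] (2*x**3 - 2*x**2 - 18*x + 18) dx = -40/3, giving area 40/3.
Total area = 256/3 + 40/3 = 296/3.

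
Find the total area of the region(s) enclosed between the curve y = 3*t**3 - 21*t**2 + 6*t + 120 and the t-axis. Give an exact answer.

1741/4

The curve meets the t-axis where 3*t**3 - 21*t**2 + 6*t + 120 = 0, i.e. 3*(t - 5)*(t - 4)*(t + 2) = 0, at t = -2, 4, 5.
On [-2, 4] the curve lies above the axis; ∫[-2,4] (3*t**3 - 21*t**2 + 6*t + 120) dt = 432, giving area 432.
On [4, 5] the curve lies below the axis; ∫[4,5] (3*t**3 - 21*t**2 + 6*t + 120) dt = -13/4, giving area 13/4.
Total area = 432 + 13/4 = 1741/4.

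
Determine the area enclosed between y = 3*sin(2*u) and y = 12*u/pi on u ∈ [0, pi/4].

3/2 - 3*pi/8

On [0, pi/4], (3*sin(2*u)) - (12*u/pi) = -12*u/pi + 3*sin(2*u) is ≥ 0 throughout, so the area is a single integral of |-12*u/pi + 3*sin(2*u)|.
∫[0,pi/4] (-12*u/pi + 3*sin(2*u)) du = 3/2 - 3*pi/8.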